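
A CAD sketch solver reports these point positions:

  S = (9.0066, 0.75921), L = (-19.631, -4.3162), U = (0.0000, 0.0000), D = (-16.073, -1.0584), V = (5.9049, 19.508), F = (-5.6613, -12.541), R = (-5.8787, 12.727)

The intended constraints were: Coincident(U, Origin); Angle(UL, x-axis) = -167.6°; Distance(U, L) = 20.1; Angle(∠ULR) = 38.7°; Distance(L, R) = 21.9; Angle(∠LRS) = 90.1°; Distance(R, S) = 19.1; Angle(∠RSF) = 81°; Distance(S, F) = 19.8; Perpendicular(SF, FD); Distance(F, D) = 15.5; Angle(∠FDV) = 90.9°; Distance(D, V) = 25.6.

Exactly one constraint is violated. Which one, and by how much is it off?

Distance(D, V) = 25.6 — off by 4.50.

U = (0.00, 0.00) ✓; UL at -167.6° ✓; |UL| = 20.10 ✓; ∠ULR = 38.70° ✓; |LR| = 21.90 ✓; ∠LRS = 90.10° ✓; |RS| = 19.10 ✓; ∠RSF = 81.00° ✓; |SF| = 19.80 ✓; ∠(SF, FD) = 90.00° ✓; |FD| = 15.50 ✓; ∠FDV = 90.90° ✓; |DV| = 30.10 ✗.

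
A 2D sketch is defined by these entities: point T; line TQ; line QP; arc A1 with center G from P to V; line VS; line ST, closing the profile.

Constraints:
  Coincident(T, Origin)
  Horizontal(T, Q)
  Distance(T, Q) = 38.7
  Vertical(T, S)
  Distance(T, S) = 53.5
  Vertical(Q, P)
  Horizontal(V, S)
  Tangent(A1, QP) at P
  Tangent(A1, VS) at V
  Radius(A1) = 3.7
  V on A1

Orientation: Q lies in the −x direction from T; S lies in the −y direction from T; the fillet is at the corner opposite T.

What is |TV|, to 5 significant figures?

63.932

T is at the origin; TQ is horizontal with |TQ| = 38.7 and Q on the −x side, so Q = (-38.700, 0.0000). TS is vertical with |TS| = 53.5 and S on the −y side, so S = (0.0000, -53.500). The virtual corner opposite T is at (-38.700, -53.500). Tangency of A1 to QP means the radius GP is perpendicular to QP and the tangent condition forces GV to be normal to VS, with radius 3.7, so the center G sits 3.7 in from both sides at G = (-35.000, -49.800). That places the tangent points at P = (-38.700, -49.800) on QP and V = (-35.000, -53.500) on VS. Then |TV| = |V − T| = 63.932.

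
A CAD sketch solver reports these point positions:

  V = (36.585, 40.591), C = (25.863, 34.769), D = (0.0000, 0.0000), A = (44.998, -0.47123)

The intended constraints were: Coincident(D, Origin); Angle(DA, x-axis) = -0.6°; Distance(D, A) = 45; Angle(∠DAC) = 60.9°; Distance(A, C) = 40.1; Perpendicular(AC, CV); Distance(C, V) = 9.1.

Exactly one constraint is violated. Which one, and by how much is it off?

Distance(C, V) = 9.1 — off by 3.10.

D = (0.00, 0.00) ✓; DA at -0.6000° ✓; |DA| = 45.00 ✓; ∠DAC = 60.90° ✓; |AC| = 40.10 ✓; ∠(AC, CV) = 90.00° ✓; |CV| = 12.20 ✗.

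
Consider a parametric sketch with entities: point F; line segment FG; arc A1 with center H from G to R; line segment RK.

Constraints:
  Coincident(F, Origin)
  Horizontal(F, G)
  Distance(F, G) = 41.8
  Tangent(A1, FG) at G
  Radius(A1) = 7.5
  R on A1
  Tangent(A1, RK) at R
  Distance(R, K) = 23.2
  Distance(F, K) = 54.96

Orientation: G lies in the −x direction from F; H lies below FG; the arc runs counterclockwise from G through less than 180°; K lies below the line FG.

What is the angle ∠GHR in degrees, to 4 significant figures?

100.6°

F is at the origin; F and G share the same y with |FG| = 41.8 and G on the −x side, so G = (-41.80, 0.000). Tangency of A1 to FG means the radius HG is perpendicular to FG, so H = G + (0, -7.5) = (-41.80, -7.500). Since HR ⟂ RK (tangency), |HK| = √(7.5² + 23.2²) = 24.38 regardless of where R sits on A1. So K lies on both circle(F, 54.96) and circle(H, 24.38); the below-FG intersection is K = (-44.91, -31.68). R is the foot of the tangent from K: R = (-49.17, -8.878).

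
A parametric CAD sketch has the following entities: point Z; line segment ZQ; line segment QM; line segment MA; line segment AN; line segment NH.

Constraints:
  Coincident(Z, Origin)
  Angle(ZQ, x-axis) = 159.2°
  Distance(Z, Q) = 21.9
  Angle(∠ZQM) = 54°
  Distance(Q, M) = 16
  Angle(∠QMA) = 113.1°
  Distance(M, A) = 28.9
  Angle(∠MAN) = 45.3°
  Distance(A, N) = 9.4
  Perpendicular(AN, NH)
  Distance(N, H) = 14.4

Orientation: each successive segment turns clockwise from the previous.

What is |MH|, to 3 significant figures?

12.5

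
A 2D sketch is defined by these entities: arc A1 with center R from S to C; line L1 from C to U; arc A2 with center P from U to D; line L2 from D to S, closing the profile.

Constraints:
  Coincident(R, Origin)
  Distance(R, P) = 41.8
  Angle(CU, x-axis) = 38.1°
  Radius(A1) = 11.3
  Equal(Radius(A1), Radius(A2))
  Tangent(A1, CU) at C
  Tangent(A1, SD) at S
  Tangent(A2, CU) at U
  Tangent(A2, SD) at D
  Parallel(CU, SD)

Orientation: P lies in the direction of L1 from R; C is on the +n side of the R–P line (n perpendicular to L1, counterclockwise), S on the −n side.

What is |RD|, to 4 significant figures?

43.30

Tangency of A1 to both parallel lines with radius 11.3 puts C and S at R ± 11.3·n: C = (-6.973, 8.892), S = (6.973, -8.892). Equal radii place U and D the same way about P: U = P + 11.3·n = (25.92, 34.68), D = P − 11.3·n = (39.87, 16.90). Then |RD| = |D − R| = 43.30.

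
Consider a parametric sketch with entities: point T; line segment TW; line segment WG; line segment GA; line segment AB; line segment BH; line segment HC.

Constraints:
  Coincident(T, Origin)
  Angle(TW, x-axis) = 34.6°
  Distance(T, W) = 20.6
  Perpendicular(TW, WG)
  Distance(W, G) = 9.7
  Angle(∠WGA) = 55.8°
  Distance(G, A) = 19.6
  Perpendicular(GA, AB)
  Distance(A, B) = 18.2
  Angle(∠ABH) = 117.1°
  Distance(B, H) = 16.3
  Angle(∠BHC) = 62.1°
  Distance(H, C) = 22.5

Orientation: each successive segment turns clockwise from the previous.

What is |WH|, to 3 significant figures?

17.6

T is at the origin; TW runs at 34.6° with length 20.6, so W = (17.0, 11.7). The perpendicularity gives WG at right angles to TW, so WG runs at -55.4°; with |WG| = 9.7, G = (22.5, 3.71). ∠WGA = 55.8° gives GA at -180° from the x-axis; with |GA| = 19.6, A = (2.87, 3.58). The perpendicularity gives AB at right angles to GA, so AB runs at 90.4°; with |AB| = 18.2, B = (2.74, 21.8). ∠ABH = 117.1° gives BH at 27.5° from the x-axis; with |BH| = 16.3, H = (17.2, 29.3). Then |WH| = |H − W| = 17.6.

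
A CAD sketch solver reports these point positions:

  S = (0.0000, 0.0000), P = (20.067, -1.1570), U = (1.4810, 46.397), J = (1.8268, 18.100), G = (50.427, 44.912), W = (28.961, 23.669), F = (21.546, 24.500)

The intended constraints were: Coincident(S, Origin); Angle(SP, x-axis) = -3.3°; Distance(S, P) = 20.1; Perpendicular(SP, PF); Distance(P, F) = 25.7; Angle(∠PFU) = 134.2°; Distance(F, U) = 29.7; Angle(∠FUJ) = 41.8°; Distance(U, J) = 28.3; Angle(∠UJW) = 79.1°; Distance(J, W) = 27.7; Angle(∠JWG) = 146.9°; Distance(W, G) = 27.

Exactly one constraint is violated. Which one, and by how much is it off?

Distance(W, G) = 27 — off by 3.20.

S = (0.00, 0.00) ✓; SP at -3.300° ✓; |SP| = 20.10 ✓; ∠(SP, PF) = 90.00° ✓; |PF| = 25.70 ✓; ∠PFU = 134.2° ✓; |FU| = 29.70 ✓; ∠FUJ = 41.80° ✓; |UJ| = 28.30 ✓; ∠UJW = 79.10° ✓; |JW| = 27.70 ✓; ∠JWG = 146.9° ✓; |WG| = 30.20 ✗.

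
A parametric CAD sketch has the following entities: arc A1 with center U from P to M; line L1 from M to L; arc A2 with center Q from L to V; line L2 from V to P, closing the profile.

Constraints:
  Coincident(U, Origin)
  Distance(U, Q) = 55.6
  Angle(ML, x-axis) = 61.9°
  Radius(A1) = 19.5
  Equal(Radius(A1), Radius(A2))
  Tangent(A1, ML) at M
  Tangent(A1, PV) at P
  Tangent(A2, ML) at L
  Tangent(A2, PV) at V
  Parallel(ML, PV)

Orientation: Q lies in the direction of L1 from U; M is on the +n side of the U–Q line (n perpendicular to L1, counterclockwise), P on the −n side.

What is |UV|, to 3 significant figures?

58.9

The slot axis is L1's direction at 61.9°, so u = (cos 61.9°, sin 61.9°) = (0.471, 0.882) and n = (−sin 61.9°, cos 61.9°) = (-0.882, 0.471). U is at the origin and Q lies 55.6 along u from U, so Q = 55.6·u = (26.2, 49.0). Tangency of A1 to both parallel lines with radius 19.5 puts M and P at U ± 19.5·n: M = (-17.2, 9.18), P = (17.2, -9.18). Equal radii place L and V the same way about Q: L = Q + 19.5·n = (8.99, 58.2), V = Q − 19.5·n = (43.4, 39.9). Then |UV| = |V − U| = 58.9.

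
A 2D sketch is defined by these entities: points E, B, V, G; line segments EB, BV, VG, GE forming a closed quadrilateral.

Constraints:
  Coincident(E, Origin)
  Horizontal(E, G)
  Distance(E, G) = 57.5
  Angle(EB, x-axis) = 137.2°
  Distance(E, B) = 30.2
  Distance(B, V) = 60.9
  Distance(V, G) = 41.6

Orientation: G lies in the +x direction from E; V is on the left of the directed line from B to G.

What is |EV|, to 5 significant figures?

51.461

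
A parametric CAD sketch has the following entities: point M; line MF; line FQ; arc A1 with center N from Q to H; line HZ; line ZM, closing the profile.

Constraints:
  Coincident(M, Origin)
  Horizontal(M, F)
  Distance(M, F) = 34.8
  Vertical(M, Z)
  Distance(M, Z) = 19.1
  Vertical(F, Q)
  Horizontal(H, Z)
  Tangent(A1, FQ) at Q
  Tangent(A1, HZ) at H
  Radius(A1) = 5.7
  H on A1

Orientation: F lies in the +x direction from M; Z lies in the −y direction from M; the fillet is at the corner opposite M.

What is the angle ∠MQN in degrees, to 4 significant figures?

21.06°

M is at the origin; M and F share the same y with |MF| = 34.8 and F on the +x side, so F = (34.80, 0.000). M and Z share the same x with |MZ| = 19.1 and Z on the −y side, so Z = (0.000, -19.10). The virtual corner opposite M is at (34.80, -19.10). Tangency of A1 to FQ means the radius NQ is perpendicular to FQ and since A1 is tangent to HZ there, NH ⟂ HZ, with radius 5.7, so the center N sits 5.7 in from both sides at N = (29.10, -13.40). That places the tangent points at Q = (34.80, -13.40) on FQ and H = (29.10, -19.10) on HZ. Then cos ∠MQN = QM·QN / (|QM||QN|), giving 21.06°.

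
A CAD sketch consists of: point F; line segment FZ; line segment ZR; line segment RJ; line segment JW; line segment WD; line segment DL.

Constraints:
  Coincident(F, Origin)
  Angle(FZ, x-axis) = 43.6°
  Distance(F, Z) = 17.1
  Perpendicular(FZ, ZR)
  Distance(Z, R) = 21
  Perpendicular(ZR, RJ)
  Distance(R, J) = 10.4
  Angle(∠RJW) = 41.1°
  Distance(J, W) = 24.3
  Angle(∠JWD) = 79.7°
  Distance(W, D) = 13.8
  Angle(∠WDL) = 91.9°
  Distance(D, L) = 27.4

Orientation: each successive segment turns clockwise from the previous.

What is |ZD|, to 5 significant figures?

22.567

F is at the origin; FZ runs at 43.6° with length 17.1, so Z = (12.383, 11.792). FZ ⟂ ZR, so ZR runs at -46.400°; with |ZR| = 21.0, R = (26.865, -3.4151). ZR ⟂ RJ, so RJ runs at -136.40°; with |RJ| = 10.4, J = (19.334, -10.587). ∠RJW = 41.1° gives JW at 84.700° from the x-axis; with |JW| = 24.3, W = (21.579, 13.609). ∠JWD = 79.7° gives WD at -15.600° from the x-axis; with |WD| = 13.8, D = (34.870, 9.8979). Then |ZD| = |D − Z| = 22.567.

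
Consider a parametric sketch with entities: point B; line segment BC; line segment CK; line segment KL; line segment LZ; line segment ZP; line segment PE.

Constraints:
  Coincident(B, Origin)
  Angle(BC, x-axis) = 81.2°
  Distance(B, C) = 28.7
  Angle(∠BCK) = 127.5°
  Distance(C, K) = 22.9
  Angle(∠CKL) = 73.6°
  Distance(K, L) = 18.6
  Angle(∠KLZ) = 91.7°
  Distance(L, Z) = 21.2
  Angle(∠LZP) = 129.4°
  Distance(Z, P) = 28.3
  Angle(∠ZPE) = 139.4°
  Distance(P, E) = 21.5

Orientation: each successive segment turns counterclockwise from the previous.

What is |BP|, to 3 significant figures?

36.1

B is at the origin; BC runs at 81.2° with length 28.7, so C = (4.39, 28.4). ∠BCK = 127.5° gives CK at 134° from the x-axis; with |CK| = 22.9, K = (-11.4, 44.9). ∠CKL = 73.6° gives KL at -120° from the x-axis; with |KL| = 18.6, L = (-20.7, 28.8). ∠KLZ = 91.7° gives LZ at -31.6° from the x-axis; with |LZ| = 21.2, Z = (-2.65, 17.7). ∠LZP = 129.4° gives ZP at 19.0° from the x-axis; with |ZP| = 28.3, P = (24.1, 26.9). Then |BP| = |P − B| = 36.1.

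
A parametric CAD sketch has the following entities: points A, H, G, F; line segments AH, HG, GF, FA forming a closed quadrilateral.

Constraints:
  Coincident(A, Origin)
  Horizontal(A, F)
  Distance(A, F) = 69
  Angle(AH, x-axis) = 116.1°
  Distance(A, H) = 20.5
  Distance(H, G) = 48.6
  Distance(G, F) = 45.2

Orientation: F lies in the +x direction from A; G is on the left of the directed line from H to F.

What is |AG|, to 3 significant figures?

49.6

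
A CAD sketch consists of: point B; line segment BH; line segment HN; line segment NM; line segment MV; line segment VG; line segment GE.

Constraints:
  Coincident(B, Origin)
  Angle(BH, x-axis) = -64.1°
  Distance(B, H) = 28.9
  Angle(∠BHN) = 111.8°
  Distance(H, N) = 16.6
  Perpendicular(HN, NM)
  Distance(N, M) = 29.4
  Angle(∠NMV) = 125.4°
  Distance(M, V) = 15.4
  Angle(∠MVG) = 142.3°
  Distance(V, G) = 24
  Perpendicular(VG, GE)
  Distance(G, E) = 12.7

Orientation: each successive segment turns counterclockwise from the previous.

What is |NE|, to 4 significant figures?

43.66

B is at the origin; BH runs at -64.1° with length 28.9, so H = (12.62, -26.00). ∠BHN = 111.8° gives HN at 4.100° from the x-axis; with |HN| = 16.6, N = (29.18, -24.81). HN ⟂ NM, so NM runs at 94.10°; with |NM| = 29.4, M = (27.08, 4.514). ∠NMV = 125.4° gives MV at 148.7° from the x-axis; with |MV| = 15.4, V = (13.92, 12.51). ∠MVG = 142.3° gives VG at -173.6° from the x-axis; with |VG| = 24.0, G = (-9.930, 9.840). VG is perpendicular to GE, so GE runs at -83.60°; with |GE| = 12.7, E = (-8.514, -2.781). Then |NE| = |E − N| = 43.66.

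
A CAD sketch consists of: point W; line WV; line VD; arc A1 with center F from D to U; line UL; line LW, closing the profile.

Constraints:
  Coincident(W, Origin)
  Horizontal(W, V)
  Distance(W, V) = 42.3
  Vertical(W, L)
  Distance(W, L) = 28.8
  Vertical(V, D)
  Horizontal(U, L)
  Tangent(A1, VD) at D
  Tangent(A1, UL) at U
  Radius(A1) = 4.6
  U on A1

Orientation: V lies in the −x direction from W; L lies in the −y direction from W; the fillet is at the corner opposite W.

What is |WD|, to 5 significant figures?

48.733

The virtual corner opposite W is at (-42.300, -28.800). The tangent condition forces FD to be normal to VD and tangency of A1 to UL means the radius FU is perpendicular to UL, with radius 4.6, so the center F sits 4.6 in from both sides at F = (-37.700, -24.200). That places the tangent points at D = (-42.300, -24.200) on VD and U = (-37.700, -28.800) on UL. Then |WD| = |D − W| = 48.733.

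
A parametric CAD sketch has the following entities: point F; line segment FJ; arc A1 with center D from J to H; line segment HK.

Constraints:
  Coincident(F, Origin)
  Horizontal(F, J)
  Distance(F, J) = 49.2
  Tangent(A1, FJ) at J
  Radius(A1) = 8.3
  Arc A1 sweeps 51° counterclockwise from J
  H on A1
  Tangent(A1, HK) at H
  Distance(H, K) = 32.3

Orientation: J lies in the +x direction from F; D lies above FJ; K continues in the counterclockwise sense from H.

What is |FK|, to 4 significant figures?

81.03

F is at the origin; F and J share the same y with |FJ| = 49.2 and J on the +x side, so J = (49.20, 0.000). Tangency of A1 to FJ means the radius DJ is perpendicular to FJ, so D = J + (0, 8.3) = (49.20, 8.300). On A1, J sits at bearing -90° from D; a 51° counterclockwise sweep puts H at bearing -39°, so H = D + 8.3·(cos -39°, sin -39°) = (55.65, 3.077). A1 meets HK tangentially, so DH is at right angles to HK, so HK runs along (−sin -39°, cos -39°); with |HK| = 32.3, K = (75.98, 28.18). Then |FK| = |K − F| = 81.03.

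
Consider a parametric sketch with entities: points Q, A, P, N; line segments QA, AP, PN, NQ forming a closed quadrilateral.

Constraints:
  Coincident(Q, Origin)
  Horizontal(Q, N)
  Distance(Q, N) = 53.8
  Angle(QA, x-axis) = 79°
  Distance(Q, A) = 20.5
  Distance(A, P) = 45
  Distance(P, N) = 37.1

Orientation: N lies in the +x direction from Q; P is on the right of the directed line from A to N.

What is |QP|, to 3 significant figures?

30.9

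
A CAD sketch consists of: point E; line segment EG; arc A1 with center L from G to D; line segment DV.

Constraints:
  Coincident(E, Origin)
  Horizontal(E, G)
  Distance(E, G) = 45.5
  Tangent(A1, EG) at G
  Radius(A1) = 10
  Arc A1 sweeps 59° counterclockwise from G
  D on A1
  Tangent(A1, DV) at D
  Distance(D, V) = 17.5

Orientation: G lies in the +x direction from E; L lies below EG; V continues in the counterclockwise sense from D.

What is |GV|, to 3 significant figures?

26.5

On A1, G sits at bearing 90° from L; a 59° counterclockwise sweep puts D at bearing 149°, so D = L + 10.0·(cos 149°, sin 149°) = (36.9, -4.85). A1 meets DV tangentially, so LD is at right angles to DV, so DV runs along (−sin 149°, cos 149°); with |DV| = 17.5, V = (27.9, -19.9). Then |GV| = |V − G| = 26.5.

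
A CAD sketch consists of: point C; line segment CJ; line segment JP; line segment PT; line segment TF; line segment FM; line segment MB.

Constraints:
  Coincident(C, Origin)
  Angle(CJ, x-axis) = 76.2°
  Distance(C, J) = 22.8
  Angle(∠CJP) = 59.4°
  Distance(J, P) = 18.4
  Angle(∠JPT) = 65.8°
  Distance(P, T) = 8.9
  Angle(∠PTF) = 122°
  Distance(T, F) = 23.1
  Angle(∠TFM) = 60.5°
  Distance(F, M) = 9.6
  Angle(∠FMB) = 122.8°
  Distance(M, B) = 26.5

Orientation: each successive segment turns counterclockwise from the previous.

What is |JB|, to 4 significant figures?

21.60

C is at the origin; CJ runs at 76.2° with length 22.8, so J = (5.439, 22.14). ∠CJP = 59.4° gives JP at -163.2° from the x-axis; with |JP| = 18.4, P = (-12.18, 16.82). ∠JPT = 65.8° gives PT at -49.00° from the x-axis; with |PT| = 8.9, T = (-6.337, 10.11). ∠PTF = 122.0° gives TF at 9.000° from the x-axis; with |TF| = 23.1, F = (16.48, 13.72). ∠TFM = 60.5° gives FM at 128.5° from the x-axis; with |FM| = 9.6, M = (10.50, 21.23). ∠FMB = 122.8° gives MB at -174.3° from the x-axis; with |MB| = 26.5, B = (-15.87, 18.60). Then |JB| = |B − J| = 21.60.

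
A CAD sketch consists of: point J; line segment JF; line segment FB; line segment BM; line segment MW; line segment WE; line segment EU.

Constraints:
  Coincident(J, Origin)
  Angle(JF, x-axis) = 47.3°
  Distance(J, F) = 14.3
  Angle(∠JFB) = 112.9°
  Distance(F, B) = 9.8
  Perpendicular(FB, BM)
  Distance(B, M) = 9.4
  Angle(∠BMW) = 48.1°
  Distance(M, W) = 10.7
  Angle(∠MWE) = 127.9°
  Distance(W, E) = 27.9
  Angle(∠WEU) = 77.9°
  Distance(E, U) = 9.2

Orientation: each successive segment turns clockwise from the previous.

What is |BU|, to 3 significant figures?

23.2

J is at the origin; JF runs at 47.3° with length 14.3, so F = (9.70, 10.5). ∠JFB = 112.9° gives FB at -19.8° from the x-axis; with |FB| = 9.8, B = (18.9, 7.19). FB is perpendicular to BM, so BM runs at -110°; with |BM| = 9.4, M = (15.7, -1.65). ∠BMW = 48.1° gives MW at 118° from the x-axis; with |MW| = 10.7, W = (10.7, 7.77). ∠MWE = 127.9° gives WE at 66.2° from the x-axis; with |WE| = 27.9, E = (21.9, 33.3). ∠WEU = 77.9° gives EU at -35.9° from the x-axis; with |EU| = 9.2, U = (29.4, 27.9). Then |BU| = |U − B| = 23.2.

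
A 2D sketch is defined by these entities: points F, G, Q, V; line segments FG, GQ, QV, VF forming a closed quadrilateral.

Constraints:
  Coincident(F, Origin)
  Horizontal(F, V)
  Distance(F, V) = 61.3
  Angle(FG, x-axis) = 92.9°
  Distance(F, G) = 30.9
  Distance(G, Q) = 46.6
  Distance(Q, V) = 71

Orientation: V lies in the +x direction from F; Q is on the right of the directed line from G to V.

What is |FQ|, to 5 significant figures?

17.271

F is at the origin; FV is horizontal with |FV| = 61.3 and V in +x, so V = (61.3, 0). FG runs at 92.9° with |FG| = 30.9, so G = (-1.5633, 30.860). Q is determined by |GQ| = 46.6 and |QV| = 71.0 together: it lies at the intersection of circle(G, 46.6) and circle(V, 71.0). With |GV| = 70.030, the foot of the radical line on GV is 14.528 from G and the perpendicular offset is √(46.6² − 14.528²) = 44.278. Taking the right-of-GV solution: Q = (-8.0345, -15.288).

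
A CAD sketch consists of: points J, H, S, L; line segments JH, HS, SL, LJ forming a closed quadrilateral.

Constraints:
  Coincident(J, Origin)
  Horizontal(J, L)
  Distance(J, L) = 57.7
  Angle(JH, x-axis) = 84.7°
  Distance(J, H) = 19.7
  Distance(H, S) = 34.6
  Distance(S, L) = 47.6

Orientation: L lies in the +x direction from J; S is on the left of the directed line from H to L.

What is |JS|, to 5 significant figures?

49.510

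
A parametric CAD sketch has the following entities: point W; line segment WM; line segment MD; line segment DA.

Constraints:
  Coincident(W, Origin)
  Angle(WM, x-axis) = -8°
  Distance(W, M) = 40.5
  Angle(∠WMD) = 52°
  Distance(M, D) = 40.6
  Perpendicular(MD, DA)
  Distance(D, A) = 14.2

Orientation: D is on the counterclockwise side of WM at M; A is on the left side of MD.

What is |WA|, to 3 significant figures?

23.6

W is at the origin; WM runs at -8.0° with length 40.5, so M = 40.5·(cos -8.0°, sin -8.0°) = (40.1, -5.64). ∠WMD = 52.0°, so MD runs at -8.0° + (180° − 52.0°) = 120° from the x-axis; with |MD| = 40.6, D = M + 40.6·(cos 120°, sin 120°) = (19.8, 29.5). MD ⟂ DA; with |DA| = 14.2 on the left of MD, A = D + 14.2·(-0.866, -0.500) = (7.51, 22.4). Then |WA| = |A − W| = 23.6.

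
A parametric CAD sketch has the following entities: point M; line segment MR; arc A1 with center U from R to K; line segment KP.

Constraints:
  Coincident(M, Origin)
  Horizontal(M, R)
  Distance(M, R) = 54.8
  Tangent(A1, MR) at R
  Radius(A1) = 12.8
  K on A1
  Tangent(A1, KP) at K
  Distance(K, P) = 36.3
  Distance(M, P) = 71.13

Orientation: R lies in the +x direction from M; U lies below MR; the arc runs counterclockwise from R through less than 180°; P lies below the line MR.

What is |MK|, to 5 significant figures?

44.985

Checks: |UK| = 12.80 ✓; ∠(UK, KP) = 90.00° ✓; |KP| = 36.30 ✓; |MP| = 71.13 ✓.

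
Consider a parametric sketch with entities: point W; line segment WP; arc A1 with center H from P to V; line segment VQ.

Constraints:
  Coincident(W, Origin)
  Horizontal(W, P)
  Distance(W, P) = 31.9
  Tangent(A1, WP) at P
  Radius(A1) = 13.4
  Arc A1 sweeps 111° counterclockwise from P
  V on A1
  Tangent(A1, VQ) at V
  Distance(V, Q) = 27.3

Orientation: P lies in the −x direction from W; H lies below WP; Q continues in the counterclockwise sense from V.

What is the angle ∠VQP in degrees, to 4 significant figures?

24.57°

W is at the origin; WP is horizontal with |WP| = 31.9 and P on the −x side, so P = (-31.90, 0.000). Since A1 is tangent to WP there, HP ⟂ WP, so H = P + (0, -13.4) = (-31.90, -13.40). On A1, P sits at bearing 90° from H; a 111° counterclockwise sweep puts V at bearing 201°, so V = H + 13.4·(cos 201°, sin 201°) = (-44.41, -18.20). Since A1 is tangent to VQ there, HV ⟂ VQ, so VQ runs along (−sin 201°, cos 201°); with |VQ| = 27.3, Q = (-34.63, -43.69). Then cos ∠VQP = QV·QP / (|QV||QP|), giving 24.57°.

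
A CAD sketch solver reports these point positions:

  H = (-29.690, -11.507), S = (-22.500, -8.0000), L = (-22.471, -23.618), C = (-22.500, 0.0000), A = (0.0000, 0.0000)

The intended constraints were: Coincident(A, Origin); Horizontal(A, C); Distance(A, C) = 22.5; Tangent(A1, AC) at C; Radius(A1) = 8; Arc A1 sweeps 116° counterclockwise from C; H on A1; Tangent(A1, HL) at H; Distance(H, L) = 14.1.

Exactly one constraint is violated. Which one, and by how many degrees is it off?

Tangent(A1, HL) at H — off by 4.80°.

A = (0.00, 0.00) ✓; A.y = 0.00, C.y = 0.00 ✓; |AC| = 22.50 ✓; ∠(SC, CA) = 90.00° ✓; |SC| = 8.000 ✓; bearing(S→H) − bearing(S→C) = 116.0° ✓; |SH| = 8.000 ✓; ∠(SH, HL) = 85.20° ✗; |HL| = 14.10 ✓.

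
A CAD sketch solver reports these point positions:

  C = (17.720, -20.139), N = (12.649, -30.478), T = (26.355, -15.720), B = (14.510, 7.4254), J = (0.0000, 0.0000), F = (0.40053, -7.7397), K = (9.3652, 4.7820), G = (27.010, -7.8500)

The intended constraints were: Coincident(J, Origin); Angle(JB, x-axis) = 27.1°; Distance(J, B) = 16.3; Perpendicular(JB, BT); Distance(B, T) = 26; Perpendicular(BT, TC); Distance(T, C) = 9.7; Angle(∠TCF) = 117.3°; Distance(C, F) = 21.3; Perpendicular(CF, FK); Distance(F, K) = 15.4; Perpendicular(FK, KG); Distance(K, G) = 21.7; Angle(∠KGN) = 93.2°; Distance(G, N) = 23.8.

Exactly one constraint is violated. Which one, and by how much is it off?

Distance(G, N) = 23.8 — off by 3.00.

J = (0.00, 0.00) ✓; JB at 27.10° ✓; |JB| = 16.30 ✓; ∠(JB, BT) = 90.00° ✓; |BT| = 26.00 ✓; ∠(BT, TC) = 90.00° ✓; |TC| = 9.700 ✓; ∠TCF = 117.3° ✓; |CF| = 21.30 ✓; ∠(CF, FK) = 90.00° ✓; |FK| = 15.40 ✓; ∠(FK, KG) = 90.00° ✓; |KG| = 21.70 ✓; ∠KGN = 93.20° ✓; |GN| = 26.80 ✗.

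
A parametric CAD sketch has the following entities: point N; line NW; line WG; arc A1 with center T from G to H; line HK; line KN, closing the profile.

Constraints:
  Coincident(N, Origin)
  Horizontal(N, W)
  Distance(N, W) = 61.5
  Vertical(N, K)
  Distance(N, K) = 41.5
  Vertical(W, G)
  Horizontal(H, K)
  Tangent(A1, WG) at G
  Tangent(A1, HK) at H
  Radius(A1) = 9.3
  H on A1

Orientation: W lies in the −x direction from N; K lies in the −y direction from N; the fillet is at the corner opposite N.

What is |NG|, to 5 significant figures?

69.420

The virtual corner opposite N is at (-61.500, -41.500). The tangent condition forces TG to be normal to WG and A1 meets HK tangentially, so TH is at right angles to HK, with radius 9.3, so the center T sits 9.3 in from both sides at T = (-52.200, -32.200). That places the tangent points at G = (-61.500, -32.200) on WG and H = (-52.200, -41.500) on HK. Then |NG| = |G − N| = 69.420.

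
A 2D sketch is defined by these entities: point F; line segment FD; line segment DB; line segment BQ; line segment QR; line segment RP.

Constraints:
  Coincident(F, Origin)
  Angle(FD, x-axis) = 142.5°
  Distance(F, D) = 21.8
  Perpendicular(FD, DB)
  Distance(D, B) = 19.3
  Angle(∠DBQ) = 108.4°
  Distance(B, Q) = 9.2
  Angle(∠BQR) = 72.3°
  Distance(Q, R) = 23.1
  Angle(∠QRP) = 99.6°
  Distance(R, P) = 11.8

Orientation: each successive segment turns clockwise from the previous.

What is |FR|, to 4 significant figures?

12.82

F is at the origin; FD runs at 142.5° with length 21.8, so D = (-17.30, 13.27). The perpendicularity gives DB at right angles to FD, so DB runs at 52.50°; with |DB| = 19.3, B = (-5.546, 28.58). ∠DBQ = 108.4° gives BQ at -19.10° from the x-axis; with |BQ| = 9.2, Q = (3.148, 25.57). ∠BQR = 72.3° gives QR at -126.8° from the x-axis; with |QR| = 23.1, R = (-10.69, 7.075). Then |FR| = |R − F| = 12.82.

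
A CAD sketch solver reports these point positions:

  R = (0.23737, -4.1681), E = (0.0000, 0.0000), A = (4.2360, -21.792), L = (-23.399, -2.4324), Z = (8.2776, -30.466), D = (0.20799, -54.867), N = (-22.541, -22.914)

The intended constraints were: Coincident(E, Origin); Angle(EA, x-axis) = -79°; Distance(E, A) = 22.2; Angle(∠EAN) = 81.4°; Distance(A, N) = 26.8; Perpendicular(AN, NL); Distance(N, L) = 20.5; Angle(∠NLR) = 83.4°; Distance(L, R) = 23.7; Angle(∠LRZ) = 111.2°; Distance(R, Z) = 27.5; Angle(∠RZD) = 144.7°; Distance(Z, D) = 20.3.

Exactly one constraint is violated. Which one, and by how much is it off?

Distance(Z, D) = 20.3 — off by 5.40.

E = (0.00, 0.00) ✓; EA at -79.00° ✓; |EA| = 22.20 ✓; ∠EAN = 81.40° ✓; |AN| = 26.80 ✓; ∠(AN, NL) = 90.00° ✓; |NL| = 20.50 ✓; ∠NLR = 83.40° ✓; |LR| = 23.70 ✓; ∠LRZ = 111.2° ✓; |RZ| = 27.50 ✓; ∠RZD = 144.7° ✓; |ZD| = 25.70 ✗.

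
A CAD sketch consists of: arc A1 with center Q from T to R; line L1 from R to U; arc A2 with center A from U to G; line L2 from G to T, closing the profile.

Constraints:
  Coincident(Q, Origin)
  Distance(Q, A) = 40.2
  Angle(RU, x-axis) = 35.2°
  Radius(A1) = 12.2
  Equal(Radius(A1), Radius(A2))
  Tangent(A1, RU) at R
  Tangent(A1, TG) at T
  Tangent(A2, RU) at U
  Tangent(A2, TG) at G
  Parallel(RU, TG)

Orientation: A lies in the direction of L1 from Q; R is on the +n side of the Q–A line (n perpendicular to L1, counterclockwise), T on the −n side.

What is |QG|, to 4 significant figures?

42.01

The slot axis is L1's direction at 35.2°, so u = (cos 35.2°, sin 35.2°) = (0.8171, 0.5764) and n = (−sin 35.2°, cos 35.2°) = (-0.5764, 0.8171). Q is at the origin and A lies 40.2 along u from Q, so A = 40.2·u = (32.85, 23.17). Tangency of A1 to both parallel lines with radius 12.2 puts R and T at Q ± 12.2·n: R = (-7.032, 9.969), T = (7.032, -9.969). Equal radii place U and G the same way about A: U = A + 12.2·n = (25.82, 33.14), G = A − 12.2·n = (39.88, 13.20). Then |QG| = |G − Q| = 42.01.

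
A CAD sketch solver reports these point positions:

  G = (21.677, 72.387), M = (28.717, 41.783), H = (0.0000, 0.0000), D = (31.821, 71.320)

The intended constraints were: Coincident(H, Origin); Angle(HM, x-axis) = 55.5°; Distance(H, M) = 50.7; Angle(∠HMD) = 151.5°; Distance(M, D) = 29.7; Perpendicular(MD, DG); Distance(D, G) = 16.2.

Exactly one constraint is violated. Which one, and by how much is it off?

Distance(D, G) = 16.2 — off by 6.00.

H = (0.00, 0.00) ✓; HM at 55.50° ✓; |HM| = 50.70 ✓; ∠HMD = 151.5° ✓; |MD| = 29.70 ✓; ∠(MD, DG) = 89.99° ✓; |DG| = 10.20 ✗.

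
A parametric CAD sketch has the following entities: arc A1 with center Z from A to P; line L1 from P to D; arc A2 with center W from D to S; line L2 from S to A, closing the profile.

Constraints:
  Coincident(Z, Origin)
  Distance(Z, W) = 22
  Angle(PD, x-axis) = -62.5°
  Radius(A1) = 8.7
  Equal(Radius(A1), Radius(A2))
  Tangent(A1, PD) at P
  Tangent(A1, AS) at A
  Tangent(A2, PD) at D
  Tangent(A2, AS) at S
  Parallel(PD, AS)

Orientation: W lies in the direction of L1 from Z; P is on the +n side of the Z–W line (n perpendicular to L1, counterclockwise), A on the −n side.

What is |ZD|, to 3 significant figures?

23.7

The slot axis is L1's direction at -62.5°, so u = (cos -62.5°, sin -62.5°) = (0.462, -0.887) and n = (−sin -62.5°, cos -62.5°) = (0.887, 0.462). Z is at the origin and W lies 22.0 along u from Z, so W = 22.0·u = (10.2, -19.5). Tangency of A1 to both parallel lines with radius 8.7 puts P and A at Z ± 8.7·n: P = (7.72, 4.02), A = (-7.72, -4.02). Equal radii place D and S the same way about W: D = W + 8.7·n = (17.9, -15.5), S = W − 8.7·n = (2.44, -23.5). Then |ZD| = |D − Z| = 23.7.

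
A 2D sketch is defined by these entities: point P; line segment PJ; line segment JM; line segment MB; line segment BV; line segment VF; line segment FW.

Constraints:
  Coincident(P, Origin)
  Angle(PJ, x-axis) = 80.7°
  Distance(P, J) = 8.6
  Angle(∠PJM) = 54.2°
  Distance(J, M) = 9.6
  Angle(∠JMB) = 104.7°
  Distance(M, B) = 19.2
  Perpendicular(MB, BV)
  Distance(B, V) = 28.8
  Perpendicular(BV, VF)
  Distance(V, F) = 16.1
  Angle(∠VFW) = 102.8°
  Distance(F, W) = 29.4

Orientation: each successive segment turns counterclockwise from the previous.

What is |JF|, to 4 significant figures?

20.28

P is at the origin; PJ runs at 80.7° with length 8.6, so J = (1.390, 8.487). ∠PJM = 54.2° gives JM at -153.5° from the x-axis; with |JM| = 9.6, M = (-7.202, 4.203). ∠JMB = 104.7° gives MB at -78.20° from the x-axis; with |MB| = 19.2, B = (-3.275, -14.59). MB ⟂ BV, so BV runs at 11.80°; with |BV| = 28.8, V = (24.92, -8.701). BV is perpendicular to VF, so VF runs at 101.8°; with |VF| = 16.1, F = (21.62, 7.058). Then |JF| = |F − J| = 20.28.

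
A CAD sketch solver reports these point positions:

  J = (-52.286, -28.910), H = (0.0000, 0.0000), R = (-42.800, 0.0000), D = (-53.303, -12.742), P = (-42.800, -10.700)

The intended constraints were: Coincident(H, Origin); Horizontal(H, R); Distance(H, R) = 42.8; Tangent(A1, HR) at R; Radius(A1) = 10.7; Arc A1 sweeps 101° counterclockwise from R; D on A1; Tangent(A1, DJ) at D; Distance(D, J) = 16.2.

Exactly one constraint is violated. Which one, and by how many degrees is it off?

Tangent(A1, DJ) at D — off by 7.40°.

H = (0.00, 0.00) ✓; H.y = 0.00, R.y = 0.00 ✓; |HR| = 42.80 ✓; ∠(PR, RH) = 90.00° ✓; |PR| = 10.70 ✓; bearing(P→D) − bearing(P→R) = 101.0° ✓; |PD| = 10.70 ✓; ∠(PD, DJ) = 97.40° ✗; |DJ| = 16.20 ✓.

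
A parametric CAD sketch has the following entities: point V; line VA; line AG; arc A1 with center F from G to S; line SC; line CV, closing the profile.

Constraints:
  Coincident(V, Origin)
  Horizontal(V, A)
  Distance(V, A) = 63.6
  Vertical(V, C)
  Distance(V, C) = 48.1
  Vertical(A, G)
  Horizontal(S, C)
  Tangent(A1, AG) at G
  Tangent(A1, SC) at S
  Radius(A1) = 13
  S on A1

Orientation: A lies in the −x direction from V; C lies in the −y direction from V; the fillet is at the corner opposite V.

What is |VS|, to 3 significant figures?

69.8

V is at the origin; VA is horizontal with |VA| = 63.6 and A on the −x side, so A = (-63.6, 0.00). VC is vertical with |VC| = 48.1 and C on the −y side, so C = (0.00, -48.1). The virtual corner opposite V is at (-63.6, -48.1). The tangent condition forces FG to be normal to AG and A1 meets SC tangentially, so FS is at right angles to SC, with radius 13.0, so the center F sits 13.0 in from both sides at F = (-50.6, -35.1). That places the tangent points at G = (-63.6, -35.1) on AG and S = (-50.6, -48.1) on SC. Then |VS| = |S − V| = 69.8.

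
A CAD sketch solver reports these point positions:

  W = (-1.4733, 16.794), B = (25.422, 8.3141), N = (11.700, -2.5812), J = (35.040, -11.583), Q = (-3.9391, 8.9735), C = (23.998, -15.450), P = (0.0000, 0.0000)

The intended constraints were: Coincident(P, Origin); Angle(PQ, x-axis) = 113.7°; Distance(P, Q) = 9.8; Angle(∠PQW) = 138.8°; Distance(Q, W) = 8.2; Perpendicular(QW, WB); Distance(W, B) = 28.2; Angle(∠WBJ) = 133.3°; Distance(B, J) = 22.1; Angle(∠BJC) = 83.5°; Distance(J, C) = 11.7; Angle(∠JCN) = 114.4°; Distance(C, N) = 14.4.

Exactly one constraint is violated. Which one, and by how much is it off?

Distance(C, N) = 14.4 — off by 3.40.

P = (0.00, 0.00) ✓; PQ at 113.7° ✓; |PQ| = 9.800 ✓; ∠PQW = 138.8° ✓; |QW| = 8.200 ✓; ∠(QW, WB) = 90.00° ✓; |WB| = 28.20 ✓; ∠WBJ = 133.3° ✓; |BJ| = 22.10 ✓; ∠BJC = 83.50° ✓; |JC| = 11.70 ✓; ∠JCN = 114.4° ✓; |CN| = 17.80 ✗.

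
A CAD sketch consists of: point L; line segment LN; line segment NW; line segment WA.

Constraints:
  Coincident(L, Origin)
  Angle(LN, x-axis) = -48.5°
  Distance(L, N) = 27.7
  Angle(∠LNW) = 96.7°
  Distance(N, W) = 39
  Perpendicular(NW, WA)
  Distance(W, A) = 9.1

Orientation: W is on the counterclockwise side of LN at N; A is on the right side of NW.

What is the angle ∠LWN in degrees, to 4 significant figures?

33.08°

L is at the origin; LN runs at -48.5° with length 27.7, so N = 27.7·(cos -48.5°, sin -48.5°) = (18.35, -20.75). ∠LNW = 96.7°, so NW runs at -48.5° + (180° − 96.7°) = 34.80° from the x-axis; with |NW| = 39.0, W = N + 39.0·(cos 34.80°, sin 34.80°) = (50.38, 1.512). Then cos ∠LWN = WL·WN / (|WL||WN|), giving 33.08°.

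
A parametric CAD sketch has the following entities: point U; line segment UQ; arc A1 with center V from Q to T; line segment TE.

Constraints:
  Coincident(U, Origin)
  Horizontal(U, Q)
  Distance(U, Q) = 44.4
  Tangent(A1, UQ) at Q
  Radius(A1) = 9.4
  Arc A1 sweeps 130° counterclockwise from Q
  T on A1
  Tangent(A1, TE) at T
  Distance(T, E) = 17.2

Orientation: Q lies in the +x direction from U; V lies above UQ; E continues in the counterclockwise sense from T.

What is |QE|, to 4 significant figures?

28.88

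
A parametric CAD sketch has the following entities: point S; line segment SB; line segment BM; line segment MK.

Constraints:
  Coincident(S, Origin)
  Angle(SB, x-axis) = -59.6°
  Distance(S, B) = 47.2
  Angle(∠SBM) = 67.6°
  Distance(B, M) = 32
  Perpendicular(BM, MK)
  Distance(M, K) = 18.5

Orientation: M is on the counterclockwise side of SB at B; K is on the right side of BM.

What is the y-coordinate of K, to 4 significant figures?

-26.41

S is at the origin; SB runs at -59.6° with length 47.2, so B = 47.2·(cos -59.6°, sin -59.6°) = (23.88, -40.71). ∠SBM = 67.6°, so BM runs at -59.6° + (180° − 67.6°) = 52.80° from the x-axis; with |BM| = 32.0, M = B + 32.0·(cos 52.80°, sin 52.80°) = (43.23, -15.22). BM is perpendicular to MK; with |MK| = 18.5 on the right of BM, K = M + 18.5·(0.7965, -0.6046) = (57.97, -26.41). So K.y = -26.41.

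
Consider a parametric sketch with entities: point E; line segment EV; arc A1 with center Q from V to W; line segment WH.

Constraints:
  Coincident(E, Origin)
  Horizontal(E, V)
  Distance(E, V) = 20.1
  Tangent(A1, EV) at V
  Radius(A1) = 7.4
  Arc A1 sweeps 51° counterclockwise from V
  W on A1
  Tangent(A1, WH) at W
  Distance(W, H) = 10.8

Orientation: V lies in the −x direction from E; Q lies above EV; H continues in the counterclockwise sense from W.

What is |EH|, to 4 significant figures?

13.46

E is at the origin; E and V share the same y with |EV| = 20.1 and V on the −x side, so V = (-20.10, 0.000). A1 meets EV tangentially, so QV is at right angles to EV, so Q = V + (0, 7.4) = (-20.10, 7.400). On A1, V sits at bearing -90° from Q; a 51° counterclockwise sweep puts W at bearing -39°, so W = Q + 7.4·(cos -39°, sin -39°) = (-14.35, 2.743). A1 meets WH tangentially, so QW is at right angles to WH, so WH runs along (−sin -39°, cos -39°); with |WH| = 10.8, H = (-7.552, 11.14). Then |EH| = |H − E| = 13.46.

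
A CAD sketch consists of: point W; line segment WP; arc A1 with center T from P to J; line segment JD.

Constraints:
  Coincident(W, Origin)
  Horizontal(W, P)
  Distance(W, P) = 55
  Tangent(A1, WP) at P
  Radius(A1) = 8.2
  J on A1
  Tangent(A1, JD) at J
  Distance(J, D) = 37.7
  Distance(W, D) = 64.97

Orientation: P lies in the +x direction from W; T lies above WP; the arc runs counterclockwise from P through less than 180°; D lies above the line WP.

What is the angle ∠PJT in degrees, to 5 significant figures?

32.220°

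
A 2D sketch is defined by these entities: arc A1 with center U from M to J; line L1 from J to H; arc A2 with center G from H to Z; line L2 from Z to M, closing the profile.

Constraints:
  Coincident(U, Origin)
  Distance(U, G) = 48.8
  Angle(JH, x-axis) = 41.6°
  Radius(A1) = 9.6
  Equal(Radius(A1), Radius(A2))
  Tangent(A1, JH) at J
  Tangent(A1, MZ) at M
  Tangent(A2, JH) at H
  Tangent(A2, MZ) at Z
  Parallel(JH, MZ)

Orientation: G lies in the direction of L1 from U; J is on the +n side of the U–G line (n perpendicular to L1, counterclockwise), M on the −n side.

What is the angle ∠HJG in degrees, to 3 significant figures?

11.1°

The slot axis is L1's direction at 41.6°, so u = (cos 41.6°, sin 41.6°) = (0.748, 0.664) and n = (−sin 41.6°, cos 41.6°) = (-0.664, 0.748). U is at the origin and G lies 48.8 along u from U, so G = 48.8·u = (36.5, 32.4). Tangency of A1 to both parallel lines with radius 9.6 puts J and M at U ± 9.6·n: J = (-6.37, 7.18), M = (6.37, -7.18). Equal radii place H and Z the same way about G: H = G + 9.6·n = (30.1, 39.6), Z = G − 9.6·n = (42.9, 25.2). Then cos ∠HJG = JH·JG / (|JH||JG|), giving 11.1°.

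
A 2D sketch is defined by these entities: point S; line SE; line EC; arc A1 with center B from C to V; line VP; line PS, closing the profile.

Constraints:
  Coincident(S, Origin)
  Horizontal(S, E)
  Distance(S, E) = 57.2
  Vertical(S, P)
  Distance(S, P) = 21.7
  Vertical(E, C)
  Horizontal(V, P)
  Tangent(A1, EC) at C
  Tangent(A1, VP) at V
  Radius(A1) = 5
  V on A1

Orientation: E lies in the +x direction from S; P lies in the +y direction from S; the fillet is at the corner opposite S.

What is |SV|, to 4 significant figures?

56.53

The virtual corner opposite S is at (57.20, 21.70). A1 meets EC tangentially, so BC is at right angles to EC and tangency of A1 to VP means the radius BV is perpendicular to VP, with radius 5.0, so the center B sits 5.0 in from both sides at B = (52.20, 16.70). That places the tangent points at C = (57.20, 16.70) on EC and V = (52.20, 21.70) on VP. Then |SV| = |V − S| = 56.53.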